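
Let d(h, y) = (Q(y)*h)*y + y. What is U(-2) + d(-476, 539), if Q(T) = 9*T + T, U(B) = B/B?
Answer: -1382879420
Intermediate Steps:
U(B) = 1
Q(T) = 10*T
d(h, y) = y + 10*h*y² (d(h, y) = ((10*y)*h)*y + y = (10*h*y)*y + y = 10*h*y² + y = y + 10*h*y²)
U(-2) + d(-476, 539) = 1 + 539*(1 + 10*(-476)*539) = 1 + 539*(1 - 2565640) = 1 + 539*(-2565639) = 1 - 1382879421 = -1382879420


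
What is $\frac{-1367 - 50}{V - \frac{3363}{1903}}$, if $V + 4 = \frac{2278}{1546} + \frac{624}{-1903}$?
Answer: $\frac{2084433923}{6798510} \approx 306.6$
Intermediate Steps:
$V = - \frac{4198911}{1471019}$ ($V = -4 + \left(\frac{2278}{1546} + \frac{624}{-1903}\right) = -4 + \left(2278 \cdot \frac{1}{1546} + 624 \left(- \frac{1}{1903}\right)\right) = -4 + \left(\frac{1139}{773} - \frac{624}{1903}\right) = -4 + \frac{1685165}{1471019} = - \frac{4198911}{1471019} \approx -2.8544$)
$\frac{-1367 - 50}{V - \frac{3363}{1903}} = \frac{-1367 - 50}{- \frac{4198911}{1471019} - \frac{3363}{1903}} = - \frac{1417}{- \frac{4198911}{1471019} - \frac{3363}{1903}} = - \frac{1417}{- \frac{6798510}{1471019}} = \left(-1417\right) \left(- \frac{1471019}{6798510}\right) = \frac{2084433923}{6798510}$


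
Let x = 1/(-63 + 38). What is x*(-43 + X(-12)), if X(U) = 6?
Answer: 37/25 ≈ 1.4800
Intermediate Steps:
x = -1/25 (x = 1/(-25) = -1/25 ≈ -0.040000)
x*(-43 + X(-12)) = -(-43 + 6)/25 = -1/25*(-37) = 37/25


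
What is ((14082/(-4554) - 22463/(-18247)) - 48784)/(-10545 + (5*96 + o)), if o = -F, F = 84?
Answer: 675658467124/140558301477 ≈ 4.8070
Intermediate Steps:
o = -84 (o = -1*84 = -84)
((14082/(-4554) - 22463/(-18247)) - 48784)/(-10545 + (5*96 + o)) = ((14082/(-4554) - 22463/(-18247)) - 48784)/(-10545 + (5*96 - 84)) = ((14082*(-1/4554) - 22463*(-1/18247)) - 48784)/(-10545 + (480 - 84)) = ((-2347/759 + 22463/18247) - 48784)/(-10545 + 396) = (-25776292/13849473 - 48784)/(-10149) = -675658467124/13849473*(-1/10149) = 675658467124/140558301477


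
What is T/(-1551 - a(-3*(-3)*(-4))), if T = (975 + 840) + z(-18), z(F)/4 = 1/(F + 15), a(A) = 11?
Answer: -5441/4686 ≈ -1.1611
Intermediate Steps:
z(F) = 4/(15 + F) (z(F) = 4/(F + 15) = 4/(15 + F))
T = 5441/3 (T = (975 + 840) + 4/(15 - 18) = 1815 + 4/(-3) = 1815 + 4*(-⅓) = 1815 - 4/3 = 5441/3 ≈ 1813.7)
T/(-1551 - a(-3*(-3)*(-4))) = 5441/(3*(-1551 - 1*11)) = 5441/(3*(-1551 - 11)) = (5441/3)/(-1562) = (5441/3)*(-1/1562) = -5441/4686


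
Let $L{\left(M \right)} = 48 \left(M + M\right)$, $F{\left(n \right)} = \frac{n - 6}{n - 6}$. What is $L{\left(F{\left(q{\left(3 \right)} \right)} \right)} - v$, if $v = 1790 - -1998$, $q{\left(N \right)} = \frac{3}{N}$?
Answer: $-3692$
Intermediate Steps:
$F{\left(n \right)} = 1$ ($F{\left(n \right)} = \frac{-6 + n}{-6 + n} = 1$)
$L{\left(M \right)} = 96 M$ ($L{\left(M \right)} = 48 \cdot 2 M = 96 M$)
$v = 3788$ ($v = 1790 + 1998 = 3788$)
$L{\left(F{\left(q{\left(3 \right)} \right)} \right)} - v = 96 \cdot 1 - 3788 = 96 - 3788 = -3692$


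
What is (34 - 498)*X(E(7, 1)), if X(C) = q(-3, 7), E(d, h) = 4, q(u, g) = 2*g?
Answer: -6496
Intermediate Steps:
X(C) = 14 (X(C) = 2*7 = 14)
(34 - 498)*X(E(7, 1)) = (34 - 498)*14 = -464*14 = -6496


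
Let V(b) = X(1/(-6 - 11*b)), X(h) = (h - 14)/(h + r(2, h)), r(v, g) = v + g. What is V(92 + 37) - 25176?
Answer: -71721199/2848 ≈ -25183.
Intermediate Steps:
r(v, g) = g + v
X(h) = (-14 + h)/(2 + 2*h) (X(h) = (h - 14)/(h + (h + 2)) = (-14 + h)/(h + (2 + h)) = (-14 + h)/(2 + 2*h))
V(b) = (-14 + 1/(-6 - 11*b))/(2*(1 + 1/(-6 - 11*b)))
V(92 + 37) - 25176 = (-85 - 154*(92 + 37))/(2*(5 + 11*(92 + 37))) - 25176 = (-85 - 154*129)/(2*(5 + 11*129)) - 25176 = (-85 - 19866)/(2*(5 + 1419)) - 25176 = (½)*(-19951)/1424 - 25176 = (½)*(1/1424)*(-19951) - 25176 = -19951/2848 - 25176 = -71721199/2848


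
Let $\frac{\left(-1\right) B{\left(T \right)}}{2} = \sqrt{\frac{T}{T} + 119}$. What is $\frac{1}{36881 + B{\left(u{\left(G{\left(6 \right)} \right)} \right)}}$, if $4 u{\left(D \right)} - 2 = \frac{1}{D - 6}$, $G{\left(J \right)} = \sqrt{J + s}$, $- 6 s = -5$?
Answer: $\frac{36881}{1360207681} + \frac{4 \sqrt{30}}{1360207681} \approx 2.713 \cdot 10^{-5}$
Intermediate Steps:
$s = \frac{5}{6}$ ($s = \left(- \frac{1}{6}\right) \left(-5\right) = \frac{5}{6} \approx 0.83333$)
$G{\left(J \right)} = \sqrt{\frac{5}{6} + J}$ ($G{\left(J \right)} = \sqrt{J + \frac{5}{6}} = \sqrt{\frac{5}{6} + J}$)
$u{\left(D \right)} = \frac{1}{2} + \frac{1}{4 \left(-6 + D\right)}$ ($u{\left(D \right)} = \frac{1}{2} + \frac{1}{4 \left(D - 6\right)} = \frac{1}{2} + \frac{1}{4 \left(-6 + D\right)}$)
$B{\left(T \right)} = - 4 \sqrt{30}$ ($B{\left(T \right)} = - 2 \sqrt{\frac{T}{T} + 119} = - 2 \sqrt{1 + 119} = - 2 \sqrt{120} = - 2 \cdot 2 \sqrt{30} = - 4 \sqrt{30}$)
$\frac{1}{36881 + B{\left(u{\left(G{\left(6 \right)} \right)} \right)}} = \frac{1}{36881 - 4 \sqrt{30}}$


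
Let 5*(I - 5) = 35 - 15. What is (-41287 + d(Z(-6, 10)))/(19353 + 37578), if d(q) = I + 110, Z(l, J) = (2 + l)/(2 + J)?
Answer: -41168/56931 ≈ -0.72312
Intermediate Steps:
I = 9 (I = 5 + (35 - 15)/5 = 5 + (⅕)*20 = 5 + 4 = 9)
Z(l, J) = (2 + l)/(2 + J)
d(q) = 119 (d(q) = 9 + 110 = 119)
(-41287 + d(Z(-6, 10)))/(19353 + 37578) = (-41287 + 119)/(19353 + 37578) = -41168/56931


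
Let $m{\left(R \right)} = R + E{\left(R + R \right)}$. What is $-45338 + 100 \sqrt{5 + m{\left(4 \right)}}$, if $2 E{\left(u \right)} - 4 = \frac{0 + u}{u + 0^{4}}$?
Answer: $-45338 + 50 \sqrt{46} \approx -44999.0$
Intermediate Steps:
$E{\left(u \right)} = \frac{5}{2}$ ($E{\left(u \right)} = 2 + \frac{\left(0 + u\right) \frac{1}{u + 0^{4}}}{2} = 2 + \frac{u \frac{1}{u + 0}}{2} = 2 + \frac{u \frac{1}{u}}{2} = 2 + \frac{1}{2} \cdot 1 = 2 + \frac{1}{2} = \frac{5}{2}$)
$m{\left(R \right)} = \frac{5}{2} + R$ ($m{\left(R \right)} = R + \frac{5}{2} = \frac{5}{2} + R$)
$-45338 + 100 \sqrt{5 + m{\left(4 \right)}} = -45338 + 100 \sqrt{5 + \left(\frac{5}{2} + 4\right)} = -45338 + 100 \sqrt{5 + \frac{13}{2}} = -45338 + 100 \sqrt{\frac{23}{2}} = -45338 + 100 \frac{\sqrt{46}}{2} = -45338 + 50 \sqrt{46}$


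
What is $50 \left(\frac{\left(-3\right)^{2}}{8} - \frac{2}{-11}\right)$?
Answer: $\frac{2875}{44} \approx 65.341$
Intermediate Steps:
$50 \left(\frac{\left(-3\right)^{2}}{8} - \frac{2}{-11}\right) = 50 \left(9 \cdot \frac{1}{8} - - \frac{2}{11}\right) = 50 \left(\frac{9}{8} + \frac{2}{11}\right) = 50 \cdot \frac{115}{88} = \frac{2875}{44}$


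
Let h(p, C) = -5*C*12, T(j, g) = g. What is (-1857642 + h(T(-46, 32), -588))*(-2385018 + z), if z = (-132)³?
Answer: 8537740456932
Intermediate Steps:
z = -2299968
h(p, C) = -60*C
(-1857642 + h(T(-46, 32), -588))*(-2385018 + z) = (-1857642 - 60*(-588))*(-2385018 - 2299968) = (-1857642 + 35280)*(-4684986) = -1822362*(-4684986) = 8537740456932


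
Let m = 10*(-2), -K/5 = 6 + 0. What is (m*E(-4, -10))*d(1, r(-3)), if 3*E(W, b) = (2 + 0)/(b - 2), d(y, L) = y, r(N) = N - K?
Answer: 10/9 ≈ 1.1111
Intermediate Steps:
K = -30 (K = -5*(6 + 0) = -5*6 = -30)
r(N) = 30 + N (r(N) = N - 1*(-30) = N + 30 = 30 + N)
m = -20
E(W, b) = 2/(3*(-2 + b)) (E(W, b) = ((2 + 0)/(b - 2))/3 = (2/(-2 + b))/3 = 2/(3*(-2 + b)))
(m*E(-4, -10))*d(1, r(-3)) = -40/(3*(-2 - 10))*1 = -40/(3*(-12))*1 = -40*(-1)/(3*12)*1 = -20*(-1/18)*1 = (10/9)*1 = 10/9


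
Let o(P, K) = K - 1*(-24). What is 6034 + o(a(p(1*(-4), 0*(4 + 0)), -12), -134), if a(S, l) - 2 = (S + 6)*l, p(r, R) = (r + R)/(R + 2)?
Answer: 5924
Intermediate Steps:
p(r, R) = (R + r)/(2 + R)
a(S, l) = 2 + l*(6 + S) (a(S, l) = 2 + (S + 6)*l = 2 + (6 + S)*l = 2 + l*(6 + S))
o(P, K) = 24 + K (o(P, K) = K + 24 = 24 + K)
6034 + o(a(p(1*(-4), 0*(4 + 0)), -12), -134) = 6034 + (24 - 134) = 6034 - 110 = 5924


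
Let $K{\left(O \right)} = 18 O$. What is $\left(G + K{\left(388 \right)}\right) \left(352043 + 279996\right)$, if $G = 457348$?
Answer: $293475932948$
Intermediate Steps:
$\left(G + K{\left(388 \right)}\right) \left(352043 + 279996\right) = \left(457348 + 18 \cdot 388\right) \left(352043 + 279996\right) = \left(457348 + 6984\right) 632039 = 464332 \cdot 632039 = 293475932948$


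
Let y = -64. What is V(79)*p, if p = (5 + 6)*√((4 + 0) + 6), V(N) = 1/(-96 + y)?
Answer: -11*√10/160 ≈ -0.21741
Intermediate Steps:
V(N) = -1/160 (V(N) = 1/(-96 - 64) = 1/(-160) = -1/160)
p = 11*√10 (p = 11*√(4 + 6) = 11*√10 ≈ 34.785)
V(79)*p = -11*√10/160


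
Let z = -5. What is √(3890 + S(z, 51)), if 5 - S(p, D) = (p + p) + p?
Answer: √3910 ≈ 62.530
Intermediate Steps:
S(p, D) = 5 - 3*p (S(p, D) = 5 - ((p + p) + p) = 5 - (2*p + p) = 5 - 3*p)
√(3890 + S(z, 51)) = √(3890 + (5 - 3*(-5))) = √(3890 + (5 + 15)) = √(3890 + 20) = √3910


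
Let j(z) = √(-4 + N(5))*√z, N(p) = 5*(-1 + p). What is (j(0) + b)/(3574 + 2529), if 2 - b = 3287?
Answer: -3285/6103 ≈ -0.53826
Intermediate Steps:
b = -3285 (b = 2 - 1*3287 = 2 - 3287 = -3285)
N(p) = -5 + 5*p
j(z) = 4*√z (j(z) = √(-4 + (-5 + 5*5))*√z = √(-4 + (-5 + 25))*√z = √(-4 + 20)*√z = √16*√z = 4*√z)
(j(0) + b)/(3574 + 2529) = (4*√0 - 3285)/(3574 + 2529) = (4*0 - 3285)/6103 = (0 - 3285)*(1/6103) = -3285*1/6103 = -3285/6103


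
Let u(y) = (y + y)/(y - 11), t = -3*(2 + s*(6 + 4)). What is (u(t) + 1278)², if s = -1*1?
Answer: 277622244/169 ≈ 1.6427e+6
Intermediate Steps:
s = -1
t = 24 (t = -3*(2 - (6 + 4)) = -3*(2 - 1*10) = -3*(2 - 10) = -3*(-8) = 24)
u(y) = 2*y/(-11 + y) (u(y) = (2*y)/(-11 + y) = 2*y/(-11 + y))
(u(t) + 1278)² = (2*24/(-11 + 24) + 1278)² = (2*24/13 + 1278)² = (2*24*(1/13) + 1278)² = (48/13 + 1278)² = (16662/13)² = 277622244/169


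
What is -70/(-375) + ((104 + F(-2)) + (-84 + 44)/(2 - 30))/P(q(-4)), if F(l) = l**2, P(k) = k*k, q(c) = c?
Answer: 29509/4200 ≈ 7.0260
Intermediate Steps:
P(k) = k**2
-70/(-375) + ((104 + F(-2)) + (-84 + 44)/(2 - 30))/P(q(-4)) = -70/(-375) + ((104 + (-2)**2) + (-84 + 44)/(2 - 30))/((-4)**2) = -70*(-1/375) + ((104 + 4) - 40/(-28))/16 = 14/75 + (108 - 40*(-1/28))*(1/16) = 14/75 + (108 + 10/7)*(1/16) = 14/75 + (766/7)*(1/16) = 14/75 + 383/56 = 29509/4200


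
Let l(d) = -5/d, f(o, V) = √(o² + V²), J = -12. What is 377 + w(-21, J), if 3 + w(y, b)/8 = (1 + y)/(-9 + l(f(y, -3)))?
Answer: 540241/1457 - 480*√2/1457 ≈ 370.32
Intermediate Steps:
f(o, V) = √(V² + o²)
w(y, b) = -24 + 8*(1 + y)/(-9 - 5/√(9 + y²)) (w(y, b) = -24 + 8*((1 + y)/(-9 - 5/√((-3)² + y²))) = -24 + 8*((1 + y)/(-9 - 5/√(9 + y²))) = -24 + 8*(1 + y)/(-9 - 5/√(9 + y²)))
377 + w(-21, J) = 377 + 8*(-15 + √(9 + (-21)²)*(-28 - 1*(-21)))/(5 + 9*√(9 + (-21)²)) = 377 + 8*(-15 + √(9 + 441)*(-28 + 21))/(5 + 9*√(9 + 441)) = 377 + 8*(-15 + √450*(-7))/(5 + 9*√450) = 377 + 8*(-15 + (15*√2)*(-7))/(5 + 9*(15*√2)) = 377 + 8*(-15 - 105*√2)/(5 + 135*√2)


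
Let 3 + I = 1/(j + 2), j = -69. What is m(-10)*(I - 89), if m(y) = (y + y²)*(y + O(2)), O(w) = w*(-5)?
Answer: 11097000/67 ≈ 1.6563e+5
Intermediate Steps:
I = -202/67 (I = -3 + 1/(-69 + 2) = -3 + 1/(-67) = -3 - 1/67 = -202/67 ≈ -3.0149)
O(w) = -5*w
m(y) = (-10 + y)*(y + y²) (m(y) = (y + y²)*(y - 5*2) = (y + y²)*(y - 10) = (y + y²)*(-10 + y) = (-10 + y)*(y + y²))
m(-10)*(I - 89) = (-10*(-10 + (-10)² - 9*(-10)))*(-202/67 - 89) = -10*(-10 + 100 + 90)*(-6165/67) = -10*180*(-6165/67) = -1800*(-6165/67) = 11097000/67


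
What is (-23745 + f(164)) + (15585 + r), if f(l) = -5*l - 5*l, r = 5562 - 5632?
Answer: -9870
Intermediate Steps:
r = -70
f(l) = -10*l
(-23745 + f(164)) + (15585 + r) = (-23745 - 10*164) + (15585 - 70) = (-23745 - 1640) + 15515 = -25385 + 15515 = -9870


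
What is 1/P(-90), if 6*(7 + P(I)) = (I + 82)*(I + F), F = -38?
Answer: 3/491 ≈ 0.0061100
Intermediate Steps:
P(I) = -7 + (-38 + I)*(82 + I)/6 (P(I) = -7 + ((I + 82)*(I - 38))/6 = -7 + ((82 + I)*(-38 + I))/6 = -7 + ((-38 + I)*(82 + I))/6 = -7 + (-38 + I)*(82 + I)/6)
1/P(-90) = 1/(-1579/3 + (⅙)*(-90)² + (22/3)*(-90)) = 1/(-1579/3 + (⅙)*8100 - 660) = 1/(-1579/3 + 1350 - 660) = 1/(491/3) = 3/491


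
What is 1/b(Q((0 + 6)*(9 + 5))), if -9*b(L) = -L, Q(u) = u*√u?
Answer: √21/392 ≈ 0.011690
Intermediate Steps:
Q(u) = u^(3/2)
b(L) = L/9 (b(L) = -(-1)*L/9 = L/9)
1/b(Q((0 + 6)*(9 + 5))) = 1/(((0 + 6)*(9 + 5))^(3/2)/9) = 1/((6*14)^(3/2)/9) = 1/(84^(3/2)/9) = 1/((168*√21)/9) = 1/(56*√21/3) = √21/392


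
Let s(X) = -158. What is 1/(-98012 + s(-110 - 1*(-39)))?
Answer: -1/98170 ≈ -1.0186e-5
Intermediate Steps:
1/(-98012 + s(-110 - 1*(-39))) = 1/(-98012 - 158) = 1/(-98170) = -1/98170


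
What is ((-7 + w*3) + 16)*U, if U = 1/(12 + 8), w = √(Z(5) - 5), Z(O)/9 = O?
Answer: 9/20 + 3*√10/10 ≈ 1.3987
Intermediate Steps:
Z(O) = 9*O
w = 2*√10 (w = √(9*5 - 5) = √(45 - 5) = √40 = 2*√10 ≈ 6.3246)
U = 1/20 ≈ 0.050000
((-7 + w*3) + 16)*U = ((-7 + (2*√10)*3) + 16)*(1/20) = ((-7 + 6*√10) + 16)*(1/20) = (9 + 6*√10)*(1/20) = 9/20 + 3*√10/10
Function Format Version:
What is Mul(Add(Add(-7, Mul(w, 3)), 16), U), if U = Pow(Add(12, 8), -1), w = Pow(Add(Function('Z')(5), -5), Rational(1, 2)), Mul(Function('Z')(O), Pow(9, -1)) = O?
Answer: Add(Rational(9, 20), Mul(Rational(3, 10), Pow(10, Rational(1, 2)))) ≈ 1.3987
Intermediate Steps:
Function('Z')(O) = Mul(9, O)
w = Mul(2, Pow(10, Rational(1, 2))) (w = Pow(Add(Mul(9, 5), -5), Rational(1, 2)) = Pow(Add(45, -5), Rational(1, 2)) = Pow(40, Rational(1, 2)) = Mul(2, Pow(10, Rational(1, 2))) ≈ 6.3246)
U = Rational(1, 20) (U = Pow(20, -1) = Rational(1, 20) ≈ 0.050000)
Mul(Add(Add(-7, Mul(w, 3)), 16), U) = Mul(Add(Add(-7, Mul(Mul(2, Pow(10, Rational(1, 2))), 3)), 16), Rational(1, 20)) = Mul(Add(Add(-7, Mul(6, Pow(10, Rational(1, 2)))), 16), Rational(1, 20)) = Mul(Add(9, Mul(6, Pow(10, Rational(1, 2)))), Rational(1, 20)) = Add(Rational(9, 20), Mul(Rational(3, 10), Pow(10, Rational(1, 2))))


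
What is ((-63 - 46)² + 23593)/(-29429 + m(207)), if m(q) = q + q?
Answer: -35474/29015 ≈ -1.2226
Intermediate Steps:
m(q) = 2*q
((-63 - 46)² + 23593)/(-29429 + m(207)) = ((-63 - 46)² + 23593)/(-29429 + 2*207) = ((-109)² + 23593)/(-29429 + 414) = (11881 + 23593)/(-29015) = 35474*(-1/29015) = -35474/29015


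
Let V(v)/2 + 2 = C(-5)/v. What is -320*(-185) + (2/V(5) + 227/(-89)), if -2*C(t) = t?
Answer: 15805541/267 ≈ 59197.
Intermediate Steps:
C(t) = -t/2
V(v) = -4 + 5/v (V(v) = -4 + 2*((-½*(-5))/v) = -4 + 2*(5/(2*v)) = -4 + 5/v)
-320*(-185) + (2/V(5) + 227/(-89)) = -320*(-185) + (2/(-4 + 5/5) + 227/(-89)) = 59200 + (2/(-4 + 5*(⅕)) + 227*(-1/89)) = 59200 + (2/(-4 + 1) - 227/89) = 59200 + (2/(-3) - 227/89) = 59200 + (2*(-⅓) - 227/89) = 59200 + (-⅔ - 227/89) = 59200 - 859/267 = 15805541/267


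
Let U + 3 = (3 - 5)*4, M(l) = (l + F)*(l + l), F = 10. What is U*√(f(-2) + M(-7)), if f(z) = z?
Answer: -22*I*√11 ≈ -72.966*I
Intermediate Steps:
M(l) = 2*l*(10 + l) (M(l) = (l + 10)*(l + l) = (10 + l)*(2*l) = 2*l*(10 + l))
U = -11 (U = -3 + (3 - 5)*4 = -3 - 2*4 = -3 - 8 = -11)
U*√(f(-2) + M(-7)) = -11*√(-2 + 2*(-7)*(10 - 7)) = -11*√(-2 + 2*(-7)*3) = -11*√(-2 - 42) = -22*I*√11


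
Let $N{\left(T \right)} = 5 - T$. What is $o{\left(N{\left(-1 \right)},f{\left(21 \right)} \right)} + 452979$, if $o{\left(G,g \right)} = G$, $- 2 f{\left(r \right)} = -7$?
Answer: $452985$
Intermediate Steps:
$f{\left(r \right)} = \frac{7}{2}$ ($f{\left(r \right)} = \left(- \frac{1}{2}\right) \left(-7\right) = \frac{7}{2}$)
$o{\left(N{\left(-1 \right)},f{\left(21 \right)} \right)} + 452979 = \left(5 - -1\right) + 452979 = \left(5 + 1\right) + 452979 = 6 + 452979 = 452985$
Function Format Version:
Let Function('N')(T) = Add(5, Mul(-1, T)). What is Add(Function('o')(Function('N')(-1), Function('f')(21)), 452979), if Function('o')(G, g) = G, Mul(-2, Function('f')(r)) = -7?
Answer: 452985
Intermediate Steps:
Function('f')(r) = Rational(7, 2) (Function('f')(r) = Mul(Rational(-1, 2), -7) = Rational(7, 2))
Add(Function('o')(Function('N')(-1), Function('f')(21)), 452979) = Add(Add(5, Mul(-1, -1)), 452979) = Add(Add(5, 1), 452979) = Add(6, 452979) = 452985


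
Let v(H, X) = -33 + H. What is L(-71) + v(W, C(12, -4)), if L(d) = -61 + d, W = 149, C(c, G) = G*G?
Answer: -16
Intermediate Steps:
C(c, G) = G**2
L(-71) + v(W, C(12, -4)) = (-61 - 71) + (-33 + 149) = -132 + 116 = -16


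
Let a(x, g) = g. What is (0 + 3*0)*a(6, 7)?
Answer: 0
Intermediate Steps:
(0 + 3*0)*a(6, 7) = (0 + 3*0)*7 = (0 + 0)*7 = 0*7 = 0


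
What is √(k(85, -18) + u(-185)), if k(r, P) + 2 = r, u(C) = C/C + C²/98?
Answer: √84914/14 ≈ 20.814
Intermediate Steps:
u(C) = 1 + C²/98 (u(C) = 1 + C²*(1/98) = 1 + C²/98)
k(r, P) = -2 + r
√(k(85, -18) + u(-185)) = √((-2 + 85) + (1 + (1/98)*(-185)²)) = √(83 + (1 + (1/98)*34225)) = √(83 + (1 + 34225/98)) = √(83 + 34323/98) = √(42457/98) = √84914/14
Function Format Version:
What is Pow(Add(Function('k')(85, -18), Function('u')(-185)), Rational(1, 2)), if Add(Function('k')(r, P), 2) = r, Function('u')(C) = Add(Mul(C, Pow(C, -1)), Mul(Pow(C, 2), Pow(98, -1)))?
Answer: Mul(Rational(1, 14), Pow(84914, Rational(1, 2))) ≈ 20.814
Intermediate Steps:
Function('u')(C) = Add(1, Mul(Rational(1, 98), Pow(C, 2))) (Function('u')(C) = Add(1, Mul(Pow(C, 2), Rational(1, 98))) = Add(1, Mul(Rational(1, 98), Pow(C, 2))))
Function('k')(r, P) = Add(-2, r)
Pow(Add(Function('k')(85, -18), Function('u')(-185)), Rational(1, 2)) = Pow(Add(Add(-2, 85), Add(1, Mul(Rational(1, 98), Pow(-185, 2)))), Rational(1, 2)) = Pow(Add(83, Add(1, Mul(Rational(1, 98), 34225))), Rational(1, 2)) = Pow(Add(83, Add(1, Rational(34225, 98))), Rational(1, 2)) = Pow(Add(83, Rational(34323, 98)), Rational(1, 2)) = Pow(Rational(42457, 98), Rational(1, 2)) = Mul(Rational(1, 14), Pow(84914, Rational(1, 2)))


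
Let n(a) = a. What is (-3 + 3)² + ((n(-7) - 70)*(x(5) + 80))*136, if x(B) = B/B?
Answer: -848232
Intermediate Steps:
x(B) = 1
(-3 + 3)² + ((n(-7) - 70)*(x(5) + 80))*136 = (-3 + 3)² + ((-7 - 70)*(1 + 80))*136 = 0² - 77*81*136 = 0 - 6237*136 = 0 - 848232 = -848232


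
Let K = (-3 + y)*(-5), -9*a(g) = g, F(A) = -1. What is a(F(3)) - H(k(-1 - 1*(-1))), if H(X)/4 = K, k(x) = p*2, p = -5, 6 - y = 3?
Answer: ⅑ ≈ 0.11111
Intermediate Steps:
a(g) = -g/9
y = 3 (y = 6 - 1*3 = 6 - 3 = 3)
K = 0 (K = (-3 + 3)*(-5) = 0*(-5) = 0)
k(x) = -10 (k(x) = -5*2 = -10)
H(X) = 0 (H(X) = 4*0 = 0)
a(F(3)) - H(k(-1 - 1*(-1))) = -⅑*(-1) - 1*0 = ⅑ + 0 = ⅑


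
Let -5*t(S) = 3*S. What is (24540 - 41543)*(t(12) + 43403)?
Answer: -3689293937/5 ≈ -7.3786e+8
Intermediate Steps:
t(S) = -3*S/5
(24540 - 41543)*(t(12) + 43403) = (24540 - 41543)*(-⅗*12 + 43403) = -17003*(-36/5 + 43403) = -17003*216979/5 = -3689293937/5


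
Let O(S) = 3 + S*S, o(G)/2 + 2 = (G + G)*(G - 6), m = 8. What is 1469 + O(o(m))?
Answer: 5072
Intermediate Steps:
o(G) = -4 + 4*G*(-6 + G) (o(G) = -4 + 2*((G + G)*(G - 6)) = -4 + 2*((2*G)*(-6 + G)) = -4 + 2*(2*G*(-6 + G)) = -4 + 4*G*(-6 + G))
O(S) = 3 + S**2
1469 + O(o(m)) = 1469 + (3 + (-4 - 24*8 + 4*8**2)**2) = 1469 + (3 + (-4 - 192 + 4*64)**2) = 1469 + (3 + (-4 - 192 + 256)**2) = 1469 + (3 + 60**2) = 1469 + (3 + 3600) = 1469 + 3603 = 5072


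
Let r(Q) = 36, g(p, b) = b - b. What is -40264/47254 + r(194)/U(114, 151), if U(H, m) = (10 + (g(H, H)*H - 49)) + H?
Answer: -219776/590675 ≈ -0.37208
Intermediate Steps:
g(p, b) = 0
U(H, m) = -39 + H (U(H, m) = (10 + (0*H - 49)) + H = (10 + (0 - 49)) + H = (10 - 49) + H = -39 + H)
-40264/47254 + r(194)/U(114, 151) = -40264/47254 + 36/(-39 + 114) = -40264*1/47254 + 36/75 = -20132/23627 + 36*(1/75) = -20132/23627 + 12/25 = -219776/590675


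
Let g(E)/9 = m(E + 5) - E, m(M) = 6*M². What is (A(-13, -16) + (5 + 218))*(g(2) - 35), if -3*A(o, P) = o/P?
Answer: 27721763/48 ≈ 5.7754e+5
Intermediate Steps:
A(o, P) = -o/(3*P)
g(E) = -9*E + 54*(5 + E)² (g(E) = 9*(6*(E + 5)² - E) = 9*(6*(5 + E)² - E) = 9*(-E + 6*(5 + E)²) = -9*E + 54*(5 + E)²)
(A(-13, -16) + (5 + 218))*(g(2) - 35) = (-⅓*(-13)/(-16) + (5 + 218))*((-9*2 + 54*(5 + 2)²) - 35) = (-⅓*(-13)*(-1/16) + 223)*((-18 + 54*7²) - 35) = (-13/48 + 223)*((-18 + 54*49) - 35) = 10691*((-18 + 2646) - 35)/48 = 10691*(2628 - 35)/48 = (10691/48)*2593 = 27721763/48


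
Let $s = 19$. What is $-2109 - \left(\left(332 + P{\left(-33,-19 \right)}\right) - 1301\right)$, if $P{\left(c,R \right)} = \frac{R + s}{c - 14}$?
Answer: $-1140$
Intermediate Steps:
$P{\left(c,R \right)} = \frac{19 + R}{-14 + c}$ ($P{\left(c,R \right)} = \frac{R + 19}{c - 14} = \frac{19 + R}{-14 + c}$)
$-2109 - \left(\left(332 + P{\left(-33,-19 \right)}\right) - 1301\right) = -2109 - \left(\left(332 + \frac{19 - 19}{-14 - 33}\right) - 1301\right) = -2109 - \left(\left(332 + \frac{1}{-47} \cdot 0\right) - 1301\right) = -2109 - \left(\left(332 - 0\right) - 1301\right) = -2109 - \left(\left(332 + 0\right) - 1301\right) = -2109 - \left(332 - 1301\right) = -2109 - -969 = -2109 + 969 = -1140$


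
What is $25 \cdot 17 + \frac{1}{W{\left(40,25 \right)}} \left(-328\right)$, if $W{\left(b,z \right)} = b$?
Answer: $\frac{2084}{5} \approx 416.8$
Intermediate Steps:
$25 \cdot 17 + \frac{1}{W{\left(40,25 \right)}} \left(-328\right) = 25 \cdot 17 + \frac{1}{40} \left(-328\right) = 425 + \frac{1}{40} \left(-328\right) = 425 - \frac{41}{5} = \frac{2084}{5}$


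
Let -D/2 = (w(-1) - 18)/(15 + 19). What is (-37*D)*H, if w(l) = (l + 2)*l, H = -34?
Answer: 1406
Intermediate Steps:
w(l) = l*(2 + l) (w(l) = (2 + l)*l = l*(2 + l))
D = 19/17 (D = -2*(-(2 - 1) - 18)/(15 + 19) = -2*(-1*1 - 18)/34 = -2*(-1 - 18)/34 = -(-38)/34 = -2*(-19/34) = 19/17 ≈ 1.1176)
(-37*D)*H = -37*19/17*(-34) = -703/17*(-34) = 1406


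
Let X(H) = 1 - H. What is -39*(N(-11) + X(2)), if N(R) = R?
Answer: 468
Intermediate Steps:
-39*(N(-11) + X(2)) = -39*(-11 + (1 - 1*2)) = -39*(-11 + (1 - 2)) = -39*(-11 - 1) = -39*(-12) = 468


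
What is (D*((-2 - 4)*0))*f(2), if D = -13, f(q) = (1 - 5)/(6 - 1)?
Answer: 0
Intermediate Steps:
f(q) = -4/5
(D*((-2 - 4)*0))*f(2) = -13*(-2 - 4)*0*(-4/5) = -(-78)*0*(-4/5) = -13*0*(-4/5) = 0*(-4/5) = 0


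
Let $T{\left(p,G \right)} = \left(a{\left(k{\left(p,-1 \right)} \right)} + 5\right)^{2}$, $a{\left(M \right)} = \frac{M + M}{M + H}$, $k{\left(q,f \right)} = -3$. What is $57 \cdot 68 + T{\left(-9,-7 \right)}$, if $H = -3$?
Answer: $3912$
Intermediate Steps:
$a{\left(M \right)} = \frac{2 M}{-3 + M}$ ($a{\left(M \right)} = \frac{M + M}{M - 3} = \frac{2 M}{-3 + M}$)
$T{\left(p,G \right)} = 36$ ($T{\left(p,G \right)} = \left(2 \left(-3\right) \frac{1}{-3 - 3} + 5\right)^{2} = \left(2 \left(-3\right) \frac{1}{-6} + 5\right)^{2} = \left(2 \left(-3\right) \left(- \frac{1}{6}\right) + 5\right)^{2} = \left(1 + 5\right)^{2} = 6^{2} = 36$)
$57 \cdot 68 + T{\left(-9,-7 \right)} = 57 \cdot 68 + 36 = 3876 + 36 = 3912$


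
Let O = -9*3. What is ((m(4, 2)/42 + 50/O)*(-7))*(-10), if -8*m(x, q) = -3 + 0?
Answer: -27865/216 ≈ -129.00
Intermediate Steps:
m(x, q) = 3/8 (m(x, q) = -(-3 + 0)/8 = -⅛*(-3) = 3/8)
O = -27
((m(4, 2)/42 + 50/O)*(-7))*(-10) = (((3/8)/42 + 50/(-27))*(-7))*(-10) = (((3/8)*(1/42) + 50*(-1/27))*(-7))*(-10) = ((1/112 - 50/27)*(-7))*(-10) = -5573/3024*(-7)*(-10) = (5573/432)*(-10) = -27865/216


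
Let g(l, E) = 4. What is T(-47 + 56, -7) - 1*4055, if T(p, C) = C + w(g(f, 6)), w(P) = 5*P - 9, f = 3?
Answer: -4051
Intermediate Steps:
w(P) = -9 + 5*P
T(p, C) = 11 + C (T(p, C) = C + (-9 + 5*4) = C + (-9 + 20) = C + 11 = 11 + C)
T(-47 + 56, -7) - 1*4055 = (11 - 7) - 1*4055 = 4 - 4055 = -4051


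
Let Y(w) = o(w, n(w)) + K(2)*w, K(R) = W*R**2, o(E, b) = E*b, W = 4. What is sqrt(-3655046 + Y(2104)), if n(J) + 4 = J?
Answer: sqrt(797018) ≈ 892.76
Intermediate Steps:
n(J) = -4 + J
K(R) = 4*R**2
Y(w) = 16*w + w*(-4 + w) (Y(w) = w*(-4 + w) + (4*2**2)*w = w*(-4 + w) + (4*4)*w = w*(-4 + w) + 16*w = 16*w + w*(-4 + w))
sqrt(-3655046 + Y(2104)) = sqrt(-3655046 + 2104*(12 + 2104)) = sqrt(-3655046 + 2104*2116) = sqrt(-3655046 + 4452064) = sqrt(797018)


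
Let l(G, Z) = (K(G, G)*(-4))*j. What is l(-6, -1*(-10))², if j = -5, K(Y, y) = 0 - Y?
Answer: 14400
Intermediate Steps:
K(Y, y) = -Y
l(G, Z) = -20*G (l(G, Z) = (-G*(-4))*(-5) = (4*G)*(-5) = -20*G)
l(-6, -1*(-10))² = (-20*(-6))² = 120² = 14400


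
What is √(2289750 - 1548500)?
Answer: 25*√1186 ≈ 860.96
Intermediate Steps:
√(2289750 - 1548500) = √741250 = 25*√1186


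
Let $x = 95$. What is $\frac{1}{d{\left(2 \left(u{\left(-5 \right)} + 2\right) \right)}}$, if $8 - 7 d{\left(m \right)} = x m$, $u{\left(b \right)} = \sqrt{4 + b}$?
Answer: $- \frac{651}{43621} + \frac{665 i}{87242} \approx -0.014924 + 0.0076225 i$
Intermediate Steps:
$d{\left(m \right)} = \frac{8}{7} - \frac{95 m}{7}$
$\frac{1}{d{\left(2 \left(u{\left(-5 \right)} + 2\right) \right)}} = \frac{1}{\frac{8}{7} - \frac{95 \cdot 2 \left(\sqrt{4 - 5} + 2\right)}{7}} = \frac{1}{\frac{8}{7} - \frac{95 \cdot 2 \left(\sqrt{-1} + 2\right)}{7}} = \frac{1}{\frac{8}{7} - \frac{95 \cdot 2 \left(i + 2\right)}{7}} = \frac{1}{\frac{8}{7} - \frac{95 \cdot 2 \left(2 + i\right)}{7}} = \frac{1}{\frac{8}{7} - \frac{95 \left(4 + 2 i\right)}{7}} = \frac{1}{\frac{8}{7} - \left(\frac{380}{7} + \frac{190 i}{7}\right)} = \frac{1}{- \frac{372}{7} - \frac{190 i}{7}} = \frac{49 \left(- \frac{372}{7} + \frac{190 i}{7}\right)}{174484}$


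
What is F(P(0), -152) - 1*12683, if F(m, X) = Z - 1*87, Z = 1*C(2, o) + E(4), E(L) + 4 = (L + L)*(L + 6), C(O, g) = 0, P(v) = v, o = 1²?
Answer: -12694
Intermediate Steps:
o = 1
E(L) = -4 + 2*L*(6 + L) (E(L) = -4 + (L + L)*(L + 6) = -4 + (2*L)*(6 + L) = -4 + 2*L*(6 + L))
Z = 76 (Z = 1*0 + (-4 + 2*4² + 12*4) = 0 + (-4 + 2*16 + 48) = 0 + (-4 + 32 + 48) = 0 + 76 = 76)
F(m, X) = -11 (F(m, X) = 76 - 1*87 = 76 - 87 = -11)
F(P(0), -152) - 1*12683 = -11 - 1*12683 = -11 - 12683 = -12694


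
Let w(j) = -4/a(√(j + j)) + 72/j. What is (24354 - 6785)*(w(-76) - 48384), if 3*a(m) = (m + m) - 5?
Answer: -3407944561306/4009 + 281104*I*√38/211 ≈ -8.5007e+8 + 8212.5*I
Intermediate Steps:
a(m) = -5/3 + 2*m/3 (a(m) = ((m + m) - 5)/3 = (2*m - 5)/3 = (-5 + 2*m)/3 = -5/3 + 2*m/3)
w(j) = -4/(-5/3 + 2*√2*√j/3) + 72/j (w(j) = -4/(-5/3 + 2*√(j + j)/3) + 72/j = -4/(-5/3 + 2*√(2*j)/3) + 72/j = -4/(-5/3 + 2*(√2*√j)/3) + 72/j = -4/(-5/3 + 2*√2*√j/3) + 72/j)
(24354 - 6785)*(w(-76) - 48384) = (24354 - 6785)*(12*(-30 - 1*(-76) + 12*√2*√(-76))/(-76*(-5 + 2*√2*√(-76))) - 48384) = 17569*(12*(-1/76)*(-30 + 76 + 12*√2*(2*I*√19))/(-5 + 2*√2*(2*I*√19)) - 48384) = 17569*(12*(-1/76)*(-30 + 76 + 24*I*√38)/(-5 + 4*I*√38) - 48384) = 17569*(12*(-1/76)*(46 + 24*I*√38)/(-5 + 4*I*√38) - 48384) = 17569*(-3*(46 + 24*I*√38)/(19*(-5 + 4*I*√38)) - 48384) = 17569*(-48384 - 3*(46 + 24*I*√38)/(19*(-5 + 4*I*√38))) = -850058496 - 52707*(46 + 24*I*√38)/(19*(-5 + 4*I*√38))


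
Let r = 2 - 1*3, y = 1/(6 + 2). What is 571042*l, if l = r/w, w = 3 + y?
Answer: -4568336/25 ≈ -1.8273e+5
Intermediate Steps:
y = 1/8 ≈ 0.12500
r = -1 (r = 2 - 3 = -1)
w = 25/8 (w = 3 + 1/8 = 25/8 ≈ 3.1250)
l = -8/25 (l = -1/25/8 = -1*8/25 = -8/25 ≈ -0.32000)
571042*l = 571042*(-8/25) = -4568336/25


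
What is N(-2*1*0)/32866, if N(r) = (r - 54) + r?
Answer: -27/16433 ≈ -0.0016430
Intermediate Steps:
N(r) = -54 + 2*r (N(r) = (-54 + r) + r = -54 + 2*r)
N(-2*1*0)/32866 = (-54 + 2*(-2*1*0))/32866 = (-54 + 2*(-2*0))*(1/32866) = (-54 + 2*0)*(1/32866) = (-54 + 0)*(1/32866) = -54*1/32866 = -27/16433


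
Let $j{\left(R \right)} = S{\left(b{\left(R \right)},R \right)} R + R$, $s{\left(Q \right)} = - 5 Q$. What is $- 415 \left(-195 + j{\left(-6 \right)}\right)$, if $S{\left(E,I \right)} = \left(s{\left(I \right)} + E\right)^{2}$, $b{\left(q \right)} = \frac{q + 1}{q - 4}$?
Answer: $\frac{4799475}{2} \approx 2.3997 \cdot 10^{6}$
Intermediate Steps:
$b{\left(q \right)} = \frac{1 + q}{-4 + q}$
$S{\left(E,I \right)} = \left(E - 5 I\right)^{2}$ ($S{\left(E,I \right)} = \left(- 5 I + E\right)^{2} = \left(E - 5 I\right)^{2}$)
$j{\left(R \right)} = R + R \left(- 5 R + \frac{1 + R}{-4 + R}\right)^{2}$ ($j{\left(R \right)} = \left(\frac{1 + R}{-4 + R} - 5 R\right)^{2} R + R = \left(- 5 R + \frac{1 + R}{-4 + R}\right)^{2} R + R = R \left(- 5 R + \frac{1 + R}{-4 + R}\right)^{2} + R = R + R \left(- 5 R + \frac{1 + R}{-4 + R}\right)^{2}$)
$- 415 \left(-195 + j{\left(-6 \right)}\right) = - 415 \left(-195 - \left(6 + \frac{6 \left(-1 - -126 + 5 \left(-6\right)^{2}\right)^{2}}{\left(-4 - 6\right)^{2}}\right)\right) = - 415 \left(-195 - \left(6 + \frac{6 \left(-1 + 126 + 5 \cdot 36\right)^{2}}{100}\right)\right) = - 415 \left(-195 - \left(6 + \frac{3 \left(-1 + 126 + 180\right)^{2}}{50}\right)\right) = - 415 \left(-195 - \left(6 + \frac{3 \cdot 305^{2}}{50}\right)\right) = - 415 \left(-195 - \left(6 + \frac{3}{50} \cdot 93025\right)\right) = - 415 \left(-195 - \frac{11175}{2}\right) = \left(-415\right) \left(- \frac{11565}{2}\right) = \frac{4799475}{2}$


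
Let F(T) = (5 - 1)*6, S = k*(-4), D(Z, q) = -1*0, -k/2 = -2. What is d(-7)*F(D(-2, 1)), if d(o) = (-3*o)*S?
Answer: -8064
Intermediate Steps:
k = 4 (k = -2*(-2) = 4)
D(Z, q) = 0
S = -16 (S = 4*(-4) = -16)
d(o) = 48*o (d(o) = -3*o*(-16) = 48*o)
F(T) = 24 (F(T) = 4*6 = 24)
d(-7)*F(D(-2, 1)) = (48*(-7))*24 = -336*24 = -8064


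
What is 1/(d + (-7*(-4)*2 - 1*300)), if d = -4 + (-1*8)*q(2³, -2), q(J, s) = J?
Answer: -1/312 ≈ -0.0032051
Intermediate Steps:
d = -68 (d = -4 - 1*8*2³ = -4 - 8*8 = -4 - 64 = -68)
1/(d + (-7*(-4)*2 - 1*300)) = 1/(-68 + (-7*(-4)*2 - 1*300)) = 1/(-68 + (28*2 - 300)) = 1/(-68 + (56 - 300)) = 1/(-68 - 244) = 1/(-312) = -1/312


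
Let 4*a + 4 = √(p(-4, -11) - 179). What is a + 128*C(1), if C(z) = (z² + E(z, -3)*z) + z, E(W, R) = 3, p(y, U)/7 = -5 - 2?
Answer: 639 + I*√57/2 ≈ 639.0 + 3.7749*I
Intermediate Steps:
p(y, U) = -49 (p(y, U) = 7*(-5 - 2) = 7*(-7) = -49)
C(z) = z² + 4*z (C(z) = (z² + 3*z) + z = z² + 4*z)
a = -1 + I*√57/2 (a = -1 + √(-49 - 179)/4 = -1 + √(-228)/4 = -1 + (2*I*√57)/4 = -1 + I*√57/2 ≈ -1.0 + 3.7749*I)
a + 128*C(1) = (-1 + I*√57/2) + 128*(1*(4 + 1)) = (-1 + I*√57/2) + 128*(1*5) = (-1 + I*√57/2) + 128*5 = (-1 + I*√57/2) + 640 = 639 + I*√57/2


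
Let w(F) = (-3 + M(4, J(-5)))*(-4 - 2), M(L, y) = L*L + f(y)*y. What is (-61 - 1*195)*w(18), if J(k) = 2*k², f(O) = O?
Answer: 3859968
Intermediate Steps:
M(L, y) = L² + y² (M(L, y) = L*L + y*y = L² + y²)
w(F) = -15078 (w(F) = (-3 + (4² + (2*(-5)²)²))*(-4 - 2) = (-3 + (16 + (2*25)²))*(-6) = (-3 + (16 + 50²))*(-6) = (-3 + (16 + 2500))*(-6) = (-3 + 2516)*(-6) = 2513*(-6) = -15078)
(-61 - 1*195)*w(18) = (-61 - 1*195)*(-15078) = (-61 - 195)*(-15078) = -256*(-15078) = 3859968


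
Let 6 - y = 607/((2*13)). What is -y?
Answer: 451/26 ≈ 17.346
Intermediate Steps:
y = -451/26 (y = 6 - 607/(2*13) = 6 - 607/26 = -451/26 ≈ -17.346)
-y = -1*(-451/26) = 451/26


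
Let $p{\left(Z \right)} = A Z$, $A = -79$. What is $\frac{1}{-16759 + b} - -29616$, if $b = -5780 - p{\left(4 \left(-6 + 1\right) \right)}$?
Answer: $\frac{714308303}{24119} \approx 29616.0$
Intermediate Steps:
$p{\left(Z \right)} = - 79 Z$
$b = -7360$ ($b = -5780 - - 79 \cdot 4 \left(-6 + 1\right) = -5780 - - 79 \cdot 4 \left(-5\right) = -5780 - \left(-79\right) \left(-20\right) = -5780 - 1580 = -7360$)
$\frac{1}{-16759 + b} - -29616 = \frac{1}{-16759 - 7360} - -29616 = \frac{1}{-24119} + 29616 = - \frac{1}{24119} + 29616 = \frac{714308303}{24119}$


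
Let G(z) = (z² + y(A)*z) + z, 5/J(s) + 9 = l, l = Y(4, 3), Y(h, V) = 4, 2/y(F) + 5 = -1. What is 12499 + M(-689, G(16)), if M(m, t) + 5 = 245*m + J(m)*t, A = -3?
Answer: -469733/3 ≈ -1.5658e+5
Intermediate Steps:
y(F) = -⅓ (y(F) = 2/(-5 - 1) = 2/(-6) = 2*(-⅙) = -⅓)
l = 4
J(s) = -1 (J(s) = 5/(-9 + 4) = 5/(-5) = 5*(-⅕) = -1)
G(z) = z² + 2*z/3 (G(z) = (z² - z/3) + z = z² + 2*z/3)
M(m, t) = -5 - t + 245*m (M(m, t) = -5 + (245*m - t) = -5 + (-t + 245*m) = -5 - t + 245*m)
12499 + M(-689, G(16)) = 12499 + (-5 - 16*(2 + 3*16)/3 + 245*(-689)) = 12499 + (-5 - 16*(2 + 48)/3 - 168805) = 12499 + (-5 - 16*50/3 - 168805) = 12499 + (-5 - 1*800/3 - 168805) = 12499 + (-5 - 800/3 - 168805) = 12499 - 507230/3 = -469733/3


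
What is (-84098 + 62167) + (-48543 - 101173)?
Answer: -171647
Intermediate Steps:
(-84098 + 62167) + (-48543 - 101173) = -21931 - 149716 = -171647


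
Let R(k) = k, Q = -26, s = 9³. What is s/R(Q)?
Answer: -729/26 ≈ -28.038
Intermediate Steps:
s = 729
s/R(Q) = 729/(-26) = 729*(-1/26) = -729/26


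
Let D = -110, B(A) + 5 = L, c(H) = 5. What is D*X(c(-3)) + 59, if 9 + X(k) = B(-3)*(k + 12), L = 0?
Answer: 10399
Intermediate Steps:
B(A) = -5 (B(A) = -5 + 0 = -5)
X(k) = -69 - 5*k (X(k) = -9 - 5*(k + 12) = -9 - 5*(12 + k) = -9 + (-60 - 5*k) = -69 - 5*k)
D*X(c(-3)) + 59 = -110*(-69 - 5*5) + 59 = -110*(-69 - 25) + 59 = -110*(-94) + 59 = 10340 + 59 = 10399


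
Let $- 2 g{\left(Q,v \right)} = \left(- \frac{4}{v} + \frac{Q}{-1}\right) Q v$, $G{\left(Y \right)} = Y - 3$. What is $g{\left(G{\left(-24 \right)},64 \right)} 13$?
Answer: $302562$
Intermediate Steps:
$G{\left(Y \right)} = -3 + Y$
$g{\left(Q,v \right)} = - \frac{Q v \left(- Q - \frac{4}{v}\right)}{2}$ ($g{\left(Q,v \right)} = - \frac{\left(- \frac{4}{v} + \frac{Q}{-1}\right) Q v}{2} = - \frac{\left(- \frac{4}{v} + Q \left(-1\right)\right) Q v}{2} = - \frac{\left(- \frac{4}{v} - Q\right) Q v}{2} = - \frac{\left(- Q - \frac{4}{v}\right) Q v}{2} = - \frac{Q \left(- Q - \frac{4}{v}\right) v}{2} = - \frac{Q v \left(- Q - \frac{4}{v}\right)}{2}$)
$g{\left(G{\left(-24 \right)},64 \right)} 13 = \frac{\left(-3 - 24\right) \left(4 + \left(-3 - 24\right) 64\right)}{2} \cdot 13 = \frac{1}{2} \left(-27\right) \left(4 - 1728\right) 13 = \frac{1}{2} \left(-27\right) \left(-1724\right) 13 = 23274 \cdot 13 = 302562$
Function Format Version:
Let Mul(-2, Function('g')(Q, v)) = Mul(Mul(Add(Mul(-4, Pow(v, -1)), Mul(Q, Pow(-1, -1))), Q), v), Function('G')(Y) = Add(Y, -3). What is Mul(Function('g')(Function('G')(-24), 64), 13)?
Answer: 302562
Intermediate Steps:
Function('G')(Y) = Add(-3, Y)
Function('g')(Q, v) = Mul(Rational(-1, 2), Q, v, Add(Mul(-1, Q), Mul(-4, Pow(v, -1)))) (Function('g')(Q, v) = Mul(Rational(-1, 2), Mul(Mul(Add(Mul(-4, Pow(v, -1)), Mul(Q, Pow(-1, -1))), Q), v)) = Mul(Rational(-1, 2), Mul(Mul(Add(Mul(-4, Pow(v, -1)), Mul(Q, -1)), Q), v)) = Mul(Rational(-1, 2), Mul(Mul(Add(Mul(-4, Pow(v, -1)), Mul(-1, Q)), Q), v)) = Mul(Rational(-1, 2), Mul(Mul(Add(Mul(-1, Q), Mul(-4, Pow(v, -1))), Q), v)) = Mul(Rational(-1, 2), Mul(Mul(Q, Add(Mul(-1, Q), Mul(-4, Pow(v, -1)))), v)) = Mul(Rational(-1, 2), Mul(Q, v, Add(Mul(-1, Q), Mul(-4, Pow(v, -1))))) = Mul(Rational(-1, 2), Q, v, Add(Mul(-1, Q), Mul(-4, Pow(v, -1)))))
Mul(Function('g')(Function('G')(-24), 64), 13) = Mul(Mul(Rational(1, 2), Add(-3, -24), Add(4, Mul(Add(-3, -24), 64))), 13) = Mul(Mul(Rational(1, 2), -27, Add(4, Mul(-27, 64))), 13) = Mul(Mul(Rational(1, 2), -27, Add(4, -1728)), 13) = Mul(Mul(Rational(1, 2), -27, -1724), 13) = Mul(23274, 13) = 302562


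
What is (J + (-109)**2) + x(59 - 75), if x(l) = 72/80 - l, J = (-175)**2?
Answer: 425229/10 ≈ 42523.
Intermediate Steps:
J = 30625
x(l) = 9/10 - l (x(l) = 72*(1/80) - l = 9/10 - l)
(J + (-109)**2) + x(59 - 75) = (30625 + (-109)**2) + (9/10 - (59 - 75)) = (30625 + 11881) + (9/10 - 1*(-16)) = 42506 + (9/10 + 16) = 42506 + 169/10 = 425229/10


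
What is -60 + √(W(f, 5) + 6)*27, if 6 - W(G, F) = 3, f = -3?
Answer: 21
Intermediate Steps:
W(G, F) = 3 (W(G, F) = 6 - 1*3 = 6 - 3 = 3)
-60 + √(W(f, 5) + 6)*27 = -60 + √(3 + 6)*27 = -60 + √9*27 = -60 + 3*27 = -60 + 81 = 21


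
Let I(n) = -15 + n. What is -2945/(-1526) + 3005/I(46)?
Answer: 4676925/47306 ≈ 98.865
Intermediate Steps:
-2945/(-1526) + 3005/I(46) = -2945/(-1526) + 3005/(-15 + 46) = -2945*(-1/1526) + 3005/31 = 2945/1526 + 3005*(1/31) = 2945/1526 + 3005/31 = 4676925/47306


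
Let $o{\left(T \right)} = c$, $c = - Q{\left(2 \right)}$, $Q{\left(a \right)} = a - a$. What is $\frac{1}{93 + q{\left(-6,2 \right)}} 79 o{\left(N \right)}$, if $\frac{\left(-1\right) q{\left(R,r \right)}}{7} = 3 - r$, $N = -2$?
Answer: $0$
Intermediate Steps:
$Q{\left(a \right)} = 0$
$q{\left(R,r \right)} = -21 + 7 r$ ($q{\left(R,r \right)} = - 7 \left(3 - r\right) = -21 + 7 r$)
$c = 0$ ($c = \left(-1\right) 0 = 0$)
$o{\left(T \right)} = 0$
$\frac{1}{93 + q{\left(-6,2 \right)}} 79 o{\left(N \right)} = \frac{1}{93 + \left(-21 + 7 \cdot 2\right)} 79 \cdot 0 = \frac{1}{93 + \left(-21 + 14\right)} 79 \cdot 0 = \frac{1}{93 - 7} \cdot 79 \cdot 0 = \frac{1}{86} \cdot 79 \cdot 0 = \frac{79}{86} \cdot 0 = 0$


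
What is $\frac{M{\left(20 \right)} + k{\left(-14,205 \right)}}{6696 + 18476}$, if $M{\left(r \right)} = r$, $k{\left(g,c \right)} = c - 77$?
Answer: $\frac{37}{6293} \approx 0.0058796$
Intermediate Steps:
$k{\left(g,c \right)} = -77 + c$
$\frac{M{\left(20 \right)} + k{\left(-14,205 \right)}}{6696 + 18476} = \frac{20 + \left(-77 + 205\right)}{6696 + 18476} = \frac{20 + 128}{25172} = 148 \cdot \frac{1}{25172} = \frac{37}{6293}$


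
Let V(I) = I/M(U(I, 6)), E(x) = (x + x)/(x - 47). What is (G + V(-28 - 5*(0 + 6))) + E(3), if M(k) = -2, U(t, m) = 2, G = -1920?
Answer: -41605/22 ≈ -1891.1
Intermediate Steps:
E(x) = 2*x/(-47 + x) (E(x) = (2*x)/(-47 + x) = 2*x/(-47 + x))
V(I) = -I/2 (V(I) = I/(-2) = I*(-1/2) = -I/2)
(G + V(-28 - 5*(0 + 6))) + E(3) = (-1920 - (-28 - 5*(0 + 6))/2) + 2*3/(-47 + 3) = (-1920 - (-28 - 5*6)/2) + 2*3/(-44) = (-1920 - (-28 - 30)/2) + 2*3*(-1/44) = (-1920 - 1/2*(-58)) - 3/22 = (-1920 + 29) - 3/22 = -1891 - 3/22 = -41605/22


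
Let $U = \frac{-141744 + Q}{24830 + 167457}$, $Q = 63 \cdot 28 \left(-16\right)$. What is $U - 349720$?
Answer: $- \frac{67246779608}{192287} \approx -3.4972 \cdot 10^{5}$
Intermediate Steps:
$Q = -28224$ ($Q = 1764 \left(-16\right) = -28224$)
$U = - \frac{169968}{192287}$ ($U = \frac{-141744 - 28224}{24830 + 167457} = - \frac{169968}{192287} \approx -0.88393$)
$U - 349720 = - \frac{169968}{192287} - 349720 = - \frac{67246779608}{192287}$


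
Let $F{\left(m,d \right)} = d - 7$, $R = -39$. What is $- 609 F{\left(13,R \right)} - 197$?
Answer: $27817$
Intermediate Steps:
$F{\left(m,d \right)} = -7 + d$
$- 609 F{\left(13,R \right)} - 197 = - 609 \left(-7 - 39\right) - 197 = \left(-609\right) \left(-46\right) - 197 = 28014 - 197 = 27817$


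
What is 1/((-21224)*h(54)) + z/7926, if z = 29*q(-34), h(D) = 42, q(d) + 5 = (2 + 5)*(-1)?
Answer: -51702985/1177549968 ≈ -0.043907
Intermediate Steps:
q(d) = -12 (q(d) = -5 + (2 + 5)*(-1) = -5 + 7*(-1) = -5 - 7 = -12)
z = -348 (z = 29*(-12) = -348)
1/((-21224)*h(54)) + z/7926 = 1/(-21224*42) - 348/7926 = -1/21224*1/42 - 348*1/7926 = -1/891408 - 58/1321 = -51702985/1177549968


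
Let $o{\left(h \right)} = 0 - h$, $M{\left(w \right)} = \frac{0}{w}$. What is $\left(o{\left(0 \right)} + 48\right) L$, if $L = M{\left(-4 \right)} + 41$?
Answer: $1968$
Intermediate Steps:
$M{\left(w \right)} = 0$
$L = 41$ ($L = 0 + 41 = 41$)
$o{\left(h \right)} = - h$
$\left(o{\left(0 \right)} + 48\right) L = \left(\left(-1\right) 0 + 48\right) 41 = \left(0 + 48\right) 41 = 48 \cdot 41 = 1968$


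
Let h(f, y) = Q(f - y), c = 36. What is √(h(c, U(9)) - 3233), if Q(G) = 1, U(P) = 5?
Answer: 4*I*√202 ≈ 56.851*I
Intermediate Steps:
h(f, y) = 1
√(h(c, U(9)) - 3233) = √(1 - 3233) = √(-3232) = 4*I*√202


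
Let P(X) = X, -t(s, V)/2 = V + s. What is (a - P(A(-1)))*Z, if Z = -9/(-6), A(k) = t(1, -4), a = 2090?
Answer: 3126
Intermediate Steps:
t(s, V) = -2*V - 2*s (t(s, V) = -2*(V + s) = -2*V - 2*s)
A(k) = 6 (A(k) = -2*(-4) - 2*1 = 8 - 2 = 6)
Z = 3/2 (Z = -9*(-1/6) = 3/2 ≈ 1.5000)
(a - P(A(-1)))*Z = (2090 - 1*6)*(3/2) = (2090 - 6)*(3/2) = 2084*(3/2) = 3126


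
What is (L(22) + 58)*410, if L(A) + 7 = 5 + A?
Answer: 31980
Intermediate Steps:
L(A) = -2 + A (L(A) = -7 + (5 + A) = -2 + A)
(L(22) + 58)*410 = ((-2 + 22) + 58)*410 = (20 + 58)*410 = 78*410 = 31980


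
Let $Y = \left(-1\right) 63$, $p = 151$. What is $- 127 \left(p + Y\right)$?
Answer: $-11176$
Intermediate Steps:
$Y = -63$
$- 127 \left(p + Y\right) = - 127 \left(151 - 63\right) = \left(-127\right) 88 = -11176$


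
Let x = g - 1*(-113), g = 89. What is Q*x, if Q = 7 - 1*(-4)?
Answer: 2222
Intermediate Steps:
Q = 11 (Q = 7 + 4 = 11)
x = 202 (x = 89 - 1*(-113) = 89 + 113 = 202)
Q*x = 11*202 = 2222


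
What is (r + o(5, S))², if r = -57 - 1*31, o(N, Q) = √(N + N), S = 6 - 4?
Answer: (88 - √10)² ≈ 7197.4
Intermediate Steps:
S = 2
o(N, Q) = √2*√N (o(N, Q) = √(2*N) = √2*√N)
r = -88 (r = -57 - 31 = -88)
(r + o(5, S))² = (-88 + √2*√5)² = (-88 + √10)²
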